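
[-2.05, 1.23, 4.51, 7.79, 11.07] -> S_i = -2.05 + 3.28*i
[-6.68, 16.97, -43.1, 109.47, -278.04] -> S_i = -6.68*(-2.54)^i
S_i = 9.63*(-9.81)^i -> [9.63, -94.47, 926.75, -9091.45, 89187.16]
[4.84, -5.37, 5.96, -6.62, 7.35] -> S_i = 4.84*(-1.11)^i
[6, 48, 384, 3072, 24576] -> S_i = 6*8^i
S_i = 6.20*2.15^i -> [6.2, 13.33, 28.66, 61.62, 132.48]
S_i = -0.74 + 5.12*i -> [-0.74, 4.38, 9.5, 14.62, 19.74]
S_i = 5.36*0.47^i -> [5.36, 2.52, 1.18, 0.56, 0.26]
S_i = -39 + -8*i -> [-39, -47, -55, -63, -71]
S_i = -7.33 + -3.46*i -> [-7.33, -10.79, -14.25, -17.71, -21.17]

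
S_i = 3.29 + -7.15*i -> [3.29, -3.86, -11.01, -18.16, -25.31]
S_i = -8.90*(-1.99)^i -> [-8.9, 17.71, -35.24, 70.14, -139.57]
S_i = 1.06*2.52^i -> [1.06, 2.67, 6.73, 16.96, 42.75]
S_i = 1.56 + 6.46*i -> [1.56, 8.02, 14.48, 20.94, 27.4]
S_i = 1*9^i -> [1, 9, 81, 729, 6561]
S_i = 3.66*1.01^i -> [3.66, 3.7, 3.73, 3.77, 3.81]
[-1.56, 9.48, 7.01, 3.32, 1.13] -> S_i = Random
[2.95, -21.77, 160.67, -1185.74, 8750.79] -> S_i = 2.95*(-7.38)^i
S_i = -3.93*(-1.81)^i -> [-3.93, 7.11, -12.88, 23.3, -42.18]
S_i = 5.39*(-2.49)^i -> [5.39, -13.42, 33.42, -83.21, 207.2]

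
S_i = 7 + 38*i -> [7, 45, 83, 121, 159]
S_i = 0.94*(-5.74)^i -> [0.94, -5.4, 30.97, -177.77, 1020.41]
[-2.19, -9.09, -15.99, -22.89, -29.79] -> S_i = -2.19 + -6.90*i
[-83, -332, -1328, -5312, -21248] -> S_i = -83*4^i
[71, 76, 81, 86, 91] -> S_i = 71 + 5*i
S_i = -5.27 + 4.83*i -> [-5.27, -0.44, 4.39, 9.22, 14.05]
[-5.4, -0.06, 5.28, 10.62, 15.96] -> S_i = -5.40 + 5.34*i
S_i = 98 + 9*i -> [98, 107, 116, 125, 134]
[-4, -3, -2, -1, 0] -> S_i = -4 + 1*i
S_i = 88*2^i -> [88, 176, 352, 704, 1408]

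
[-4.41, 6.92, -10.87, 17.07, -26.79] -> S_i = -4.41*(-1.57)^i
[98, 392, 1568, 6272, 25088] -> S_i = 98*4^i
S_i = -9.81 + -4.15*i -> [-9.81, -13.96, -18.11, -22.26, -26.41]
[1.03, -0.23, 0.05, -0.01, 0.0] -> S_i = 1.03*(-0.22)^i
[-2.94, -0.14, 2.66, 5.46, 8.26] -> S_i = -2.94 + 2.80*i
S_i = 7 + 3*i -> [7, 10, 13, 16, 19]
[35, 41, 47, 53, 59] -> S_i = 35 + 6*i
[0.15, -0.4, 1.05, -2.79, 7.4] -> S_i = 0.15*(-2.65)^i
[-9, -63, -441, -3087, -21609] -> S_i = -9*7^i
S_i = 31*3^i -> [31, 93, 279, 837, 2511]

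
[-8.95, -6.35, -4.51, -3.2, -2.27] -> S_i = -8.95*0.71^i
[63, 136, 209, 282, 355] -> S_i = 63 + 73*i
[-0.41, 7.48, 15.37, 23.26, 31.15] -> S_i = -0.41 + 7.89*i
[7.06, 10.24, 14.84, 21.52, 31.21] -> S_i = 7.06*1.45^i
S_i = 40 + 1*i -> [40, 41, 42, 43, 44]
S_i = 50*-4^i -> [50, -200, 800, -3200, 12800]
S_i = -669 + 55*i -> [-669, -614, -559, -504, -449]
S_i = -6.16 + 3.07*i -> [-6.16, -3.09, -0.02, 3.05, 6.12]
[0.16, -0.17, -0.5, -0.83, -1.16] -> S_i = 0.16 + -0.33*i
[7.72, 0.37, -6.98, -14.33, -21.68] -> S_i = 7.72 + -7.35*i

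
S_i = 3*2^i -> [3, 6, 12, 24, 48]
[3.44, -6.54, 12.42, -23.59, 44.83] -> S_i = 3.44*(-1.90)^i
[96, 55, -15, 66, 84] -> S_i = Random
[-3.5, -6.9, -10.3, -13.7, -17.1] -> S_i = -3.50 + -3.40*i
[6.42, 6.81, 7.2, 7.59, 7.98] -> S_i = 6.42 + 0.39*i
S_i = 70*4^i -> [70, 280, 1120, 4480, 17920]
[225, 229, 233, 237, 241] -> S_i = 225 + 4*i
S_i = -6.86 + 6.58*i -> [-6.86, -0.28, 6.3, 12.88, 19.46]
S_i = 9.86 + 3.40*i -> [9.86, 13.26, 16.66, 20.06, 23.46]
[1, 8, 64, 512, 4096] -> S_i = 1*8^i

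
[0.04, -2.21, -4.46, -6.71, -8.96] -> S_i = 0.04 + -2.25*i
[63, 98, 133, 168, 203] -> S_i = 63 + 35*i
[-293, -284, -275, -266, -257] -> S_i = -293 + 9*i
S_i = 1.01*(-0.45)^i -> [1.01, -0.45, 0.2, -0.09, 0.04]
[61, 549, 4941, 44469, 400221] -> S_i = 61*9^i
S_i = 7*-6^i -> [7, -42, 252, -1512, 9072]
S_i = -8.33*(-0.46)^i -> [-8.33, 3.83, -1.76, 0.81, -0.37]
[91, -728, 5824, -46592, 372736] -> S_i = 91*-8^i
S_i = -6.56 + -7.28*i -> [-6.56, -13.84, -21.12, -28.4, -35.68]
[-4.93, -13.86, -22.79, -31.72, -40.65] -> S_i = -4.93 + -8.93*i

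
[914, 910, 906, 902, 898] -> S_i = 914 + -4*i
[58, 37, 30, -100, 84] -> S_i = Random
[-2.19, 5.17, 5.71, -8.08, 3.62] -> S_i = Random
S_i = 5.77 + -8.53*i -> [5.77, -2.76, -11.29, -19.82, -28.35]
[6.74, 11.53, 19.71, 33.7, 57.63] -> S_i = 6.74*1.71^i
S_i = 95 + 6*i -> [95, 101, 107, 113, 119]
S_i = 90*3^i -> [90, 270, 810, 2430, 7290]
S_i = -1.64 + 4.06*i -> [-1.64, 2.42, 6.48, 10.54, 14.6]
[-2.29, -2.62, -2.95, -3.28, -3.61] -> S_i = -2.29 + -0.33*i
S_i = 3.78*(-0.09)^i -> [3.78, -0.34, 0.03, -0.0, 0.0]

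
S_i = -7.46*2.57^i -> [-7.46, -19.17, -49.27, -126.63, -325.44]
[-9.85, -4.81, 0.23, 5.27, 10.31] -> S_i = -9.85 + 5.04*i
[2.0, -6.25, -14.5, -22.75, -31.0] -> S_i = 2.00 + -8.25*i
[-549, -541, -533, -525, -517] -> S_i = -549 + 8*i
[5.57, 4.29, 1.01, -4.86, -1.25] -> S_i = Random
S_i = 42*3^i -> [42, 126, 378, 1134, 3402]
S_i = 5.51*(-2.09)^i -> [5.51, -11.52, 24.07, -50.3, 105.13]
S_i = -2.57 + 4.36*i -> [-2.57, 1.79, 6.15, 10.51, 14.87]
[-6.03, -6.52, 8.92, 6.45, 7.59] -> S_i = Random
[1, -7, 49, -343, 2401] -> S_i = 1*-7^i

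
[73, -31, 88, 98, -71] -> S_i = Random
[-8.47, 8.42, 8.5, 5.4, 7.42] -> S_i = Random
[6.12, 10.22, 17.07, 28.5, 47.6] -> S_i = 6.12*1.67^i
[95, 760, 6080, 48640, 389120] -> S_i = 95*8^i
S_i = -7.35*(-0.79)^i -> [-7.35, 5.81, -4.59, 3.62, -2.86]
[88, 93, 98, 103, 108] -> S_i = 88 + 5*i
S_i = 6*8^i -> [6, 48, 384, 3072, 24576]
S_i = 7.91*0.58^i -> [7.91, 4.59, 2.66, 1.54, 0.9]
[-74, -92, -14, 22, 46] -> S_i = Random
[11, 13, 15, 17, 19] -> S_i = 11 + 2*i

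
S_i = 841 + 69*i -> [841, 910, 979, 1048, 1117]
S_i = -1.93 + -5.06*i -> [-1.93, -6.99, -12.05, -17.11, -22.17]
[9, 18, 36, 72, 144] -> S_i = 9*2^i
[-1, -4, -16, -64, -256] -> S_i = -1*4^i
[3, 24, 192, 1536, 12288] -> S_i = 3*8^i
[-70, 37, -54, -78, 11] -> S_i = Random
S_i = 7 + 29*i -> [7, 36, 65, 94, 123]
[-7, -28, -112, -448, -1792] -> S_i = -7*4^i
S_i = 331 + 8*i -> [331, 339, 347, 355, 363]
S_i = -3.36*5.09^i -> [-3.36, -17.1, -87.05, -443.09, -2255.33]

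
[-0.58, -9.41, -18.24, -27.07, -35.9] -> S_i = -0.58 + -8.83*i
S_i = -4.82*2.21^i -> [-4.82, -10.65, -23.54, -52.03, -114.98]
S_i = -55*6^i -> [-55, -330, -1980, -11880, -71280]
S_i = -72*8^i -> [-72, -576, -4608, -36864, -294912]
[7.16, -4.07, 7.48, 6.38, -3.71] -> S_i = Random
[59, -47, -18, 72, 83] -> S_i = Random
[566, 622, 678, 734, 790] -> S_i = 566 + 56*i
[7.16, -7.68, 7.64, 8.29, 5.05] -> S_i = Random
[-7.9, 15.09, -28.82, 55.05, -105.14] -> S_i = -7.90*(-1.91)^i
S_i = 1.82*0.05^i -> [1.82, 0.09, 0.0, 0.0, 0.0]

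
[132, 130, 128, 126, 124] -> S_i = 132 + -2*i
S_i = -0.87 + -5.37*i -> [-0.87, -6.24, -11.61, -16.98, -22.35]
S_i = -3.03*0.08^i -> [-3.03, -0.24, -0.02, -0.0, -0.0]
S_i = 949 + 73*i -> [949, 1022, 1095, 1168, 1241]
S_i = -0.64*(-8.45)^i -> [-0.64, 5.41, -45.7, 386.14, -3262.92]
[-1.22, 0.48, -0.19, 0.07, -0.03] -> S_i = -1.22*(-0.39)^i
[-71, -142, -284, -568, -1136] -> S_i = -71*2^i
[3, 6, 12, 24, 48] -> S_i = 3*2^i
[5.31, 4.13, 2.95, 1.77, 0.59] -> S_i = 5.31 + -1.18*i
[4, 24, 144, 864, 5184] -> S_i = 4*6^i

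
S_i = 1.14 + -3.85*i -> [1.14, -2.71, -6.56, -10.41, -14.26]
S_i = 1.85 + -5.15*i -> [1.85, -3.3, -8.45, -13.6, -18.75]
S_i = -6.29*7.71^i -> [-6.29, -48.5, -373.9, -2882.8, -22226.35]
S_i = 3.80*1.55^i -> [3.8, 5.89, 9.13, 14.15, 21.93]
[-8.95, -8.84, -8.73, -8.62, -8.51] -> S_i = -8.95 + 0.11*i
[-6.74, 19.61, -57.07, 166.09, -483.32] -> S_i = -6.74*(-2.91)^i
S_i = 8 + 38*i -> [8, 46, 84, 122, 160]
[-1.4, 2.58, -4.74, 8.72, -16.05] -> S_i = -1.40*(-1.84)^i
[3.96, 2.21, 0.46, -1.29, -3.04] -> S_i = 3.96 + -1.75*i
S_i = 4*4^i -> [4, 16, 64, 256, 1024]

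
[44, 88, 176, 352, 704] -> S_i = 44*2^i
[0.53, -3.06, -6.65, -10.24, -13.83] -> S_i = 0.53 + -3.59*i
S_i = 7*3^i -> [7, 21, 63, 189, 567]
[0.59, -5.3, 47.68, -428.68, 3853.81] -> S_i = 0.59*(-8.99)^i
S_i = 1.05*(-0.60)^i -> [1.05, -0.63, 0.38, -0.23, 0.14]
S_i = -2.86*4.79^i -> [-2.86, -13.7, -65.62, -314.32, -1505.59]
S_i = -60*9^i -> [-60, -540, -4860, -43740, -393660]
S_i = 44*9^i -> [44, 396, 3564, 32076, 288684]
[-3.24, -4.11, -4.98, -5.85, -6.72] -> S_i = -3.24 + -0.87*i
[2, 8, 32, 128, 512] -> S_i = 2*4^i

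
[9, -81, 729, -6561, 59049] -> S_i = 9*-9^i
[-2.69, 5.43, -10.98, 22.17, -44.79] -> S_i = -2.69*(-2.02)^i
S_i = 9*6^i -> [9, 54, 324, 1944, 11664]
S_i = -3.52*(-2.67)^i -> [-3.52, 9.4, -25.09, 67.0, -178.89]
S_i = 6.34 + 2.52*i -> [6.34, 8.86, 11.38, 13.9, 16.42]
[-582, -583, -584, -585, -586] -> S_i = -582 + -1*i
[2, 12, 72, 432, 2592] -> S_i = 2*6^i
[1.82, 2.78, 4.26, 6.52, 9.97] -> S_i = 1.82*1.53^i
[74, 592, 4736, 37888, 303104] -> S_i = 74*8^i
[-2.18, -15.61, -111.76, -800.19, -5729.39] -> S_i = -2.18*7.16^i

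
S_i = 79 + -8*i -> [79, 71, 63, 55, 47]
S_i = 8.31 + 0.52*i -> [8.31, 8.83, 9.35, 9.87, 10.39]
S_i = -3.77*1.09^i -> [-3.77, -4.11, -4.48, -4.88, -5.32]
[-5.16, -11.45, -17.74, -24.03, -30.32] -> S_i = -5.16 + -6.29*i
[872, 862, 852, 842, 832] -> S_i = 872 + -10*i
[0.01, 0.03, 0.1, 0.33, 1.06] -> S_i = 0.01*3.21^i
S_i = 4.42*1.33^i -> [4.42, 5.88, 7.82, 10.4, 13.83]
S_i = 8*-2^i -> [8, -16, 32, -64, 128]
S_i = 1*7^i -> [1, 7, 49, 343, 2401]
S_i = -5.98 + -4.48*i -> [-5.98, -10.46, -14.94, -19.42, -23.9]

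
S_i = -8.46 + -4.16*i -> [-8.46, -12.62, -16.78, -20.94, -25.1]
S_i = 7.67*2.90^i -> [7.67, 22.24, 64.5, 187.06, 542.48]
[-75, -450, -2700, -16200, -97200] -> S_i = -75*6^i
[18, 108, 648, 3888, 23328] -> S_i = 18*6^i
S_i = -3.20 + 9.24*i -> [-3.2, 6.04, 15.28, 24.52, 33.76]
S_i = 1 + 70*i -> [1, 71, 141, 211, 281]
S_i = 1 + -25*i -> [1, -24, -49, -74, -99]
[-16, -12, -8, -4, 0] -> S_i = -16 + 4*i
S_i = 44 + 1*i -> [44, 45, 46, 47, 48]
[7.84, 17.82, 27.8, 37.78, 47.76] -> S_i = 7.84 + 9.98*i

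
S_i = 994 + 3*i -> [994, 997, 1000, 1003, 1006]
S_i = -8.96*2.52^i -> [-8.96, -22.58, -56.9, -143.39, -361.34]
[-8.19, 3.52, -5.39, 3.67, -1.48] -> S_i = Random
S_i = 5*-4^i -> [5, -20, 80, -320, 1280]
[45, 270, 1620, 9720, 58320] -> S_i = 45*6^i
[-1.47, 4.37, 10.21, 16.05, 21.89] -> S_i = -1.47 + 5.84*i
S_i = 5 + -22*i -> [5, -17, -39, -61, -83]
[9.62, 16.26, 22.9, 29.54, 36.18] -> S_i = 9.62 + 6.64*i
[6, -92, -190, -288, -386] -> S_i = 6 + -98*i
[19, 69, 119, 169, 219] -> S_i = 19 + 50*i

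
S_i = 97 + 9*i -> [97, 106, 115, 124, 133]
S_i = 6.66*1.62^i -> [6.66, 10.79, 17.48, 28.32, 45.87]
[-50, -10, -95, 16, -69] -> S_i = Random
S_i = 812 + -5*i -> [812, 807, 802, 797, 792]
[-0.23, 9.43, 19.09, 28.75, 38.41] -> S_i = -0.23 + 9.66*i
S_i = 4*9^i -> [4, 36, 324, 2916, 26244]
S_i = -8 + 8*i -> [-8, 0, 8, 16, 24]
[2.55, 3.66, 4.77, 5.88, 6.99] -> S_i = 2.55 + 1.11*i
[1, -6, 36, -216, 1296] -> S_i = 1*-6^i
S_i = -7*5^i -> [-7, -35, -175, -875, -4375]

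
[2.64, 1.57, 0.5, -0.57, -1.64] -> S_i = 2.64 + -1.07*i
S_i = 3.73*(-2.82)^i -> [3.73, -10.52, 29.66, -83.65, 235.89]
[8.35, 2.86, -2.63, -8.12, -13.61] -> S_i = 8.35 + -5.49*i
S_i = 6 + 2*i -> [6, 8, 10, 12, 14]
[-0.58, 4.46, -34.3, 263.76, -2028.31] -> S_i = -0.58*(-7.69)^i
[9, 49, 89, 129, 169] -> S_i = 9 + 40*i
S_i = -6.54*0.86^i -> [-6.54, -5.62, -4.84, -4.16, -3.58]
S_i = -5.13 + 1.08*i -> [-5.13, -4.05, -2.97, -1.89, -0.81]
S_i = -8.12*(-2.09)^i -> [-8.12, 16.97, -35.47, 74.13, -154.93]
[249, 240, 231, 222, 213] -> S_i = 249 + -9*i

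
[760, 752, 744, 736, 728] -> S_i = 760 + -8*i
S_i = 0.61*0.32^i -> [0.61, 0.2, 0.06, 0.02, 0.01]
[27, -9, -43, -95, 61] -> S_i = Random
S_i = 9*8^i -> [9, 72, 576, 4608, 36864]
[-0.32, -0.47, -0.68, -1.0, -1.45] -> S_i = -0.32*1.46^i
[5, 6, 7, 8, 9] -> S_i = 5 + 1*i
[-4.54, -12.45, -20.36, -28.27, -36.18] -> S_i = -4.54 + -7.91*i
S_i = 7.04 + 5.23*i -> [7.04, 12.27, 17.5, 22.73, 27.96]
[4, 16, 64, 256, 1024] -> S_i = 4*4^i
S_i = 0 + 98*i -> [0, 98, 196, 294, 392]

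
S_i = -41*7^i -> [-41, -287, -2009, -14063, -98441]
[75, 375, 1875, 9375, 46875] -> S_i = 75*5^i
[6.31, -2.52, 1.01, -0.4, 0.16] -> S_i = 6.31*(-0.40)^i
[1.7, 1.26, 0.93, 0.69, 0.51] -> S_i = 1.70*0.74^i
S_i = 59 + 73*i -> [59, 132, 205, 278, 351]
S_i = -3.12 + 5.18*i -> [-3.12, 2.06, 7.24, 12.42, 17.6]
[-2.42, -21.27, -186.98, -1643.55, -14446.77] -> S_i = -2.42*8.79^i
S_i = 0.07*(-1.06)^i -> [0.07, -0.07, 0.08, -0.08, 0.09]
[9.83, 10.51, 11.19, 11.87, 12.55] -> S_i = 9.83 + 0.68*i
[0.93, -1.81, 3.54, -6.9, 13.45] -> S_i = 0.93*(-1.95)^i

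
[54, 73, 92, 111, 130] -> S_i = 54 + 19*i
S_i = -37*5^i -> [-37, -185, -925, -4625, -23125]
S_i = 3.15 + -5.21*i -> [3.15, -2.06, -7.27, -12.48, -17.69]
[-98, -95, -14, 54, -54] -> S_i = Random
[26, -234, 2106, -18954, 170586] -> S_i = 26*-9^i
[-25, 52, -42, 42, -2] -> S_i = Random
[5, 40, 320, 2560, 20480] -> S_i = 5*8^i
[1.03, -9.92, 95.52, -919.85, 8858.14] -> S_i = 1.03*(-9.63)^i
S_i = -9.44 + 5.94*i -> [-9.44, -3.5, 2.44, 8.38, 14.32]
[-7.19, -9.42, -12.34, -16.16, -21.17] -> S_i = -7.19*1.31^i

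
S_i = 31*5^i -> [31, 155, 775, 3875, 19375]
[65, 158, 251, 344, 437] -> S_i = 65 + 93*i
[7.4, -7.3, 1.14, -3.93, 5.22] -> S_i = Random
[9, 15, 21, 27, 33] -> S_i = 9 + 6*i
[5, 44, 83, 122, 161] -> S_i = 5 + 39*i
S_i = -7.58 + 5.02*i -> [-7.58, -2.56, 2.46, 7.48, 12.5]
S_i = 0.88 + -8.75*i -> [0.88, -7.87, -16.62, -25.37, -34.12]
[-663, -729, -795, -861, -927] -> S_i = -663 + -66*i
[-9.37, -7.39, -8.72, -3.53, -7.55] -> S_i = Random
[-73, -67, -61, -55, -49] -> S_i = -73 + 6*i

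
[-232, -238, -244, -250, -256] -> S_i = -232 + -6*i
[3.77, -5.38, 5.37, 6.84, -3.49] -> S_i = Random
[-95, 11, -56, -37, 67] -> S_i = Random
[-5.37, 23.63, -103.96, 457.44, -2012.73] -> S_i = -5.37*(-4.40)^i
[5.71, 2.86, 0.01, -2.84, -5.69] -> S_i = 5.71 + -2.85*i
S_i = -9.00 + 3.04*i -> [-9.0, -5.96, -2.92, 0.12, 3.16]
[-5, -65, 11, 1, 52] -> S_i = Random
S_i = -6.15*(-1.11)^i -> [-6.15, 6.83, -7.58, 8.41, -9.34]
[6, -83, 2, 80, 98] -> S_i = Random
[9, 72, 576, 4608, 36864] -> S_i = 9*8^i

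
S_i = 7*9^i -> [7, 63, 567, 5103, 45927]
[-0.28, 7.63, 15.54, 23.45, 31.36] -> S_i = -0.28 + 7.91*i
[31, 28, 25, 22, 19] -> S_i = 31 + -3*i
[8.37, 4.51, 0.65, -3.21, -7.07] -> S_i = 8.37 + -3.86*i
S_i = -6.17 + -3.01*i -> [-6.17, -9.18, -12.19, -15.2, -18.21]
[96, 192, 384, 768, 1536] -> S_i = 96*2^i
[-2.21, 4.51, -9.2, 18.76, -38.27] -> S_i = -2.21*(-2.04)^i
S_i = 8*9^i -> [8, 72, 648, 5832, 52488]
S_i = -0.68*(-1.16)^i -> [-0.68, 0.79, -0.92, 1.06, -1.23]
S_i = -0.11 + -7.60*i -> [-0.11, -7.71, -15.31, -22.91, -30.51]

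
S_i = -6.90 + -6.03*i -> [-6.9, -12.93, -18.96, -24.99, -31.02]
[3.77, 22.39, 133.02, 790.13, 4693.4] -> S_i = 3.77*5.94^i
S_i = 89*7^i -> [89, 623, 4361, 30527, 213689]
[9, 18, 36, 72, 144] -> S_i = 9*2^i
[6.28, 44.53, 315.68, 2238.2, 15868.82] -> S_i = 6.28*7.09^i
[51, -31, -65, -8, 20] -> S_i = Random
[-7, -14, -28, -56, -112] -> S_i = -7*2^i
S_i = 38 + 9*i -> [38, 47, 56, 65, 74]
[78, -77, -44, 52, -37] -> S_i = Random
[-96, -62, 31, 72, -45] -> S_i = Random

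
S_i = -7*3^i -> [-7, -21, -63, -189, -567]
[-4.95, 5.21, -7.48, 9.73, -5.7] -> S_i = Random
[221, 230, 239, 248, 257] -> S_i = 221 + 9*i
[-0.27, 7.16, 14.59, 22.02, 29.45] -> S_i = -0.27 + 7.43*i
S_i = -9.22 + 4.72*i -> [-9.22, -4.5, 0.22, 4.94, 9.66]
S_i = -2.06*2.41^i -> [-2.06, -4.96, -11.96, -28.83, -69.49]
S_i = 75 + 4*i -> [75, 79, 83, 87, 91]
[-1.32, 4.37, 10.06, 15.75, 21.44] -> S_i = -1.32 + 5.69*i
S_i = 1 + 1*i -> [1, 2, 3, 4, 5]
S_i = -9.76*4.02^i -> [-9.76, -39.24, -157.73, -634.06, -2548.91]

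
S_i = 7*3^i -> [7, 21, 63, 189, 567]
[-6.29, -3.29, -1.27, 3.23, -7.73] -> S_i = Random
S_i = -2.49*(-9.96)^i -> [-2.49, 24.8, -247.01, 2460.24, -24503.98]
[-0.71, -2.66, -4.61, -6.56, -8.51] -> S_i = -0.71 + -1.95*i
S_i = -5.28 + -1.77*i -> [-5.28, -7.05, -8.82, -10.59, -12.36]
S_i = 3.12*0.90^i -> [3.12, 2.81, 2.53, 2.27, 2.05]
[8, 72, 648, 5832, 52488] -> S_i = 8*9^i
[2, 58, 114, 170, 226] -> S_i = 2 + 56*i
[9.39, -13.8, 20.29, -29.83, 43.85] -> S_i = 9.39*(-1.47)^i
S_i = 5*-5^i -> [5, -25, 125, -625, 3125]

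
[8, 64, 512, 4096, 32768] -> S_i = 8*8^i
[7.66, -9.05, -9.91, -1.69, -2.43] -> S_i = Random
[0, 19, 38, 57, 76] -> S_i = 0 + 19*i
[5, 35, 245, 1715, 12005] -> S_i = 5*7^i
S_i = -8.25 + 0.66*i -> [-8.25, -7.59, -6.93, -6.27, -5.61]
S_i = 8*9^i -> [8, 72, 648, 5832, 52488]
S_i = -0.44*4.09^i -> [-0.44, -1.8, -7.36, -30.1, -123.12]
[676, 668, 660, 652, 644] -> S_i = 676 + -8*i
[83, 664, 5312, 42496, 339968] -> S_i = 83*8^i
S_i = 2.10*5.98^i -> [2.1, 12.56, 75.1, 449.08, 2685.49]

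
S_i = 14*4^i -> [14, 56, 224, 896, 3584]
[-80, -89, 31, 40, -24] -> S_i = Random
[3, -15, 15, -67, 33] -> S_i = Random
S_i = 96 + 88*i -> [96, 184, 272, 360, 448]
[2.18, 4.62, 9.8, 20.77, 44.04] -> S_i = 2.18*2.12^i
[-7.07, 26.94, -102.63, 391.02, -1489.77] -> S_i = -7.07*(-3.81)^i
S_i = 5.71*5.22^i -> [5.71, 29.81, 155.59, 812.17, 4239.53]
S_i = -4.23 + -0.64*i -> [-4.23, -4.87, -5.51, -6.15, -6.79]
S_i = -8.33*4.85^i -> [-8.33, -40.4, -195.94, -950.32, -4609.06]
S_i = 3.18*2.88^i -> [3.18, 9.16, 26.38, 75.96, 218.77]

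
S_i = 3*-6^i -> [3, -18, 108, -648, 3888]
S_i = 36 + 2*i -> [36, 38, 40, 42, 44]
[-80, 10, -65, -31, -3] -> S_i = Random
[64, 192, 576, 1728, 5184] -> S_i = 64*3^i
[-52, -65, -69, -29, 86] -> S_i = Random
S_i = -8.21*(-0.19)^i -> [-8.21, 1.56, -0.3, 0.06, -0.01]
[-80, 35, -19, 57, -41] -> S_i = Random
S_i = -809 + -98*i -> [-809, -907, -1005, -1103, -1201]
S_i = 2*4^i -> [2, 8, 32, 128, 512]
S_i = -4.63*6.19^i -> [-4.63, -28.66, -177.4, -1098.13, -6797.41]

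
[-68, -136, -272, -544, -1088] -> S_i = -68*2^i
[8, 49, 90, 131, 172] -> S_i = 8 + 41*i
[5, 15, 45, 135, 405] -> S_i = 5*3^i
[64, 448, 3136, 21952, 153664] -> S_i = 64*7^i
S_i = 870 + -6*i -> [870, 864, 858, 852, 846]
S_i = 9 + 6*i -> [9, 15, 21, 27, 33]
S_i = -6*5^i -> [-6, -30, -150, -750, -3750]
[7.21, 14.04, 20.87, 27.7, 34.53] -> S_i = 7.21 + 6.83*i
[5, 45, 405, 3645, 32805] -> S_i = 5*9^i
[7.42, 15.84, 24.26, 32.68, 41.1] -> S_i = 7.42 + 8.42*i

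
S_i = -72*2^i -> [-72, -144, -288, -576, -1152]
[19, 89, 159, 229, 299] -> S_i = 19 + 70*i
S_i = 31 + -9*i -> [31, 22, 13, 4, -5]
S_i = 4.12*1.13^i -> [4.12, 4.66, 5.26, 5.94, 6.72]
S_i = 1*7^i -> [1, 7, 49, 343, 2401]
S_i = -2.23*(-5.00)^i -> [-2.23, 11.15, -55.75, 278.75, -1393.75]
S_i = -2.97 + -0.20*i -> [-2.97, -3.17, -3.37, -3.57, -3.77]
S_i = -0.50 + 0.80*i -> [-0.5, 0.3, 1.1, 1.9, 2.7]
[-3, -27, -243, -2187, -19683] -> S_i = -3*9^i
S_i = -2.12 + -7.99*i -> [-2.12, -10.11, -18.1, -26.09, -34.08]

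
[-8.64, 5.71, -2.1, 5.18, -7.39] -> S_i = Random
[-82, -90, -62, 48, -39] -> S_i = Random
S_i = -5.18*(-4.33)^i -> [-5.18, 22.43, -97.12, 420.53, -1820.88]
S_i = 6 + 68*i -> [6, 74, 142, 210, 278]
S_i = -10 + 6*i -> [-10, -4, 2, 8, 14]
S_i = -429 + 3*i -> [-429, -426, -423, -420, -417]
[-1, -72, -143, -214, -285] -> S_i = -1 + -71*i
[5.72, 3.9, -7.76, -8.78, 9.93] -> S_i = Random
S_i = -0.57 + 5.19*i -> [-0.57, 4.62, 9.81, 15.0, 20.19]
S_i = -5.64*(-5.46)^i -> [-5.64, 30.79, -168.14, 918.03, -5012.45]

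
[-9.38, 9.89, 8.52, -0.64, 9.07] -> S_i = Random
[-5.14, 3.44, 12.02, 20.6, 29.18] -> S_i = -5.14 + 8.58*i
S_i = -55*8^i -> [-55, -440, -3520, -28160, -225280]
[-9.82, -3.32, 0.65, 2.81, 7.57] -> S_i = Random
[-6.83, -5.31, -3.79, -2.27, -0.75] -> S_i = -6.83 + 1.52*i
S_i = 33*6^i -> [33, 198, 1188, 7128, 42768]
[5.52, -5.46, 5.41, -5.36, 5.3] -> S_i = 5.52*(-0.99)^i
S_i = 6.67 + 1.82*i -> [6.67, 8.49, 10.31, 12.13, 13.95]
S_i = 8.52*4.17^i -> [8.52, 35.53, 148.15, 617.8, 2576.23]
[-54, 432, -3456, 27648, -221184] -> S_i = -54*-8^i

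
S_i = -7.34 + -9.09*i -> [-7.34, -16.43, -25.52, -34.61, -43.7]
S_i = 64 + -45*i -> [64, 19, -26, -71, -116]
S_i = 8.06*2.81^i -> [8.06, 22.65, 63.64, 178.84, 502.53]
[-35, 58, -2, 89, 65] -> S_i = Random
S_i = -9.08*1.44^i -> [-9.08, -13.08, -18.83, -27.11, -39.04]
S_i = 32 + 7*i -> [32, 39, 46, 53, 60]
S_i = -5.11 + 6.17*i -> [-5.11, 1.06, 7.23, 13.4, 19.57]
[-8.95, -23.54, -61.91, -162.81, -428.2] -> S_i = -8.95*2.63^i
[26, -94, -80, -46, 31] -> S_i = Random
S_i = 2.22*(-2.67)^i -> [2.22, -5.93, 15.83, -42.26, 112.82]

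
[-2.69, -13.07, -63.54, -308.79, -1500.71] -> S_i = -2.69*4.86^i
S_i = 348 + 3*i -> [348, 351, 354, 357, 360]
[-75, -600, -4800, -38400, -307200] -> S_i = -75*8^i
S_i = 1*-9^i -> [1, -9, 81, -729, 6561]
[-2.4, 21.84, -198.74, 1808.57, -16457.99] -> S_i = -2.40*(-9.10)^i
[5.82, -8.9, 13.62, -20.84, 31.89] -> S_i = 5.82*(-1.53)^i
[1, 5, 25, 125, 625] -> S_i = 1*5^i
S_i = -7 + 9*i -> [-7, 2, 11, 20, 29]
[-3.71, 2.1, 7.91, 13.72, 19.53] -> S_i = -3.71 + 5.81*i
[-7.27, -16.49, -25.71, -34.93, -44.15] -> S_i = -7.27 + -9.22*i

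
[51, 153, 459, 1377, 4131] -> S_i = 51*3^i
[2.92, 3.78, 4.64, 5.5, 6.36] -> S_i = 2.92 + 0.86*i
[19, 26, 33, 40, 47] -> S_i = 19 + 7*i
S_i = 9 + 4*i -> [9, 13, 17, 21, 25]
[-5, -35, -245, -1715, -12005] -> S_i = -5*7^i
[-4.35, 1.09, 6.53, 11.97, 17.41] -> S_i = -4.35 + 5.44*i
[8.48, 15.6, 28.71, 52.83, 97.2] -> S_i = 8.48*1.84^i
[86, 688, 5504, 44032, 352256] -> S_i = 86*8^i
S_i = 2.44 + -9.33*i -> [2.44, -6.89, -16.22, -25.55, -34.88]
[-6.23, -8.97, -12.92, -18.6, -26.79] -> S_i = -6.23*1.44^i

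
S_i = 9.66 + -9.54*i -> [9.66, 0.12, -9.42, -18.96, -28.5]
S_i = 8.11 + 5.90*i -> [8.11, 14.01, 19.91, 25.81, 31.71]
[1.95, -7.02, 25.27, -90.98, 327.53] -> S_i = 1.95*(-3.60)^i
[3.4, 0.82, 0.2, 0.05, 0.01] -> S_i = 3.40*0.24^i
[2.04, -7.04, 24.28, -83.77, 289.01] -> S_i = 2.04*(-3.45)^i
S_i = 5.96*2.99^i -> [5.96, 17.82, 53.28, 159.32, 476.36]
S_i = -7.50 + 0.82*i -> [-7.5, -6.68, -5.86, -5.04, -4.22]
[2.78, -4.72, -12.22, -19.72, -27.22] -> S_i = 2.78 + -7.50*i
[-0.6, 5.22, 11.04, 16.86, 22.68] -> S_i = -0.60 + 5.82*i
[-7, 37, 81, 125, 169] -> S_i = -7 + 44*i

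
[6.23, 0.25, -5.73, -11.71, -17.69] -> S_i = 6.23 + -5.98*i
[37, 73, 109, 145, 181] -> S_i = 37 + 36*i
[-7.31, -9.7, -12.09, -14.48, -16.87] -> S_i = -7.31 + -2.39*i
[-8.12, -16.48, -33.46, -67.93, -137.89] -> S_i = -8.12*2.03^i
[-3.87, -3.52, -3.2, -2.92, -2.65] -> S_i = -3.87*0.91^i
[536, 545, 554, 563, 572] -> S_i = 536 + 9*i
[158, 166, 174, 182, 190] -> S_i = 158 + 8*i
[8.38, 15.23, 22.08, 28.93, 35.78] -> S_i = 8.38 + 6.85*i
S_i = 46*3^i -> [46, 138, 414, 1242, 3726]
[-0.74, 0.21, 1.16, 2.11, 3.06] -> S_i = -0.74 + 0.95*i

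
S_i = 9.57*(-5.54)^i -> [9.57, -53.02, 293.72, -1627.2, 9014.69]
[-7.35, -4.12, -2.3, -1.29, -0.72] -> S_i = -7.35*0.56^i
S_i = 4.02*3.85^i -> [4.02, 15.48, 59.59, 229.41, 883.22]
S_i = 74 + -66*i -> [74, 8, -58, -124, -190]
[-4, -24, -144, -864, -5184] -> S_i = -4*6^i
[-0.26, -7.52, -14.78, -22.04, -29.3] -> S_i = -0.26 + -7.26*i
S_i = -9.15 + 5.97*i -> [-9.15, -3.18, 2.79, 8.76, 14.73]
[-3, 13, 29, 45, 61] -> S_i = -3 + 16*i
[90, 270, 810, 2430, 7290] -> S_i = 90*3^i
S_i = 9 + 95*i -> [9, 104, 199, 294, 389]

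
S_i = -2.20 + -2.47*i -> [-2.2, -4.67, -7.14, -9.61, -12.08]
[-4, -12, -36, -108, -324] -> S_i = -4*3^i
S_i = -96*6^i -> [-96, -576, -3456, -20736, -124416]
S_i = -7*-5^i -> [-7, 35, -175, 875, -4375]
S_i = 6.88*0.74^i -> [6.88, 5.09, 3.77, 2.79, 2.06]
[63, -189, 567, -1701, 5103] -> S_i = 63*-3^i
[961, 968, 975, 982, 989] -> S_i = 961 + 7*i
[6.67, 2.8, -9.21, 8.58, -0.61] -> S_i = Random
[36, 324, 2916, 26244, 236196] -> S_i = 36*9^i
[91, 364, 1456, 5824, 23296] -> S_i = 91*4^i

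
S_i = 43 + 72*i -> [43, 115, 187, 259, 331]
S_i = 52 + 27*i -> [52, 79, 106, 133, 160]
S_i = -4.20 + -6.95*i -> [-4.2, -11.15, -18.1, -25.05, -32.0]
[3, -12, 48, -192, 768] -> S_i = 3*-4^i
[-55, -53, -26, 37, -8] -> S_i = Random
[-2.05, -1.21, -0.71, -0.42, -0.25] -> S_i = -2.05*0.59^i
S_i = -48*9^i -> [-48, -432, -3888, -34992, -314928]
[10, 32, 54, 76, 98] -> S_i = 10 + 22*i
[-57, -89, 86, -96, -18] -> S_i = Random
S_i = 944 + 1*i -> [944, 945, 946, 947, 948]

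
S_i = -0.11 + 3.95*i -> [-0.11, 3.84, 7.79, 11.74, 15.69]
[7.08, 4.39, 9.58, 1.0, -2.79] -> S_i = Random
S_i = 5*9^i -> [5, 45, 405, 3645, 32805]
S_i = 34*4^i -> [34, 136, 544, 2176, 8704]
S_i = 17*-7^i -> [17, -119, 833, -5831, 40817]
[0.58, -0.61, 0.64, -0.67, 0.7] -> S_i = 0.58*(-1.05)^i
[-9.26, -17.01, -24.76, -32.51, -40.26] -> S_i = -9.26 + -7.75*i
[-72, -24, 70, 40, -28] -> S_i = Random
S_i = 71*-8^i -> [71, -568, 4544, -36352, 290816]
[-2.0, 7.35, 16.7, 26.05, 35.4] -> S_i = -2.00 + 9.35*i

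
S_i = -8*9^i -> [-8, -72, -648, -5832, -52488]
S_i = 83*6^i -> [83, 498, 2988, 17928, 107568]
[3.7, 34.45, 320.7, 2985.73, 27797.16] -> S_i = 3.70*9.31^i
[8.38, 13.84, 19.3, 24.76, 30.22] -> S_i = 8.38 + 5.46*i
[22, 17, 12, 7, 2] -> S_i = 22 + -5*i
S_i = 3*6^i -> [3, 18, 108, 648, 3888]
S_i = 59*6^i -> [59, 354, 2124, 12744, 76464]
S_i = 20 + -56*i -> [20, -36, -92, -148, -204]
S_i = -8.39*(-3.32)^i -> [-8.39, 27.85, -92.48, 307.03, -1019.33]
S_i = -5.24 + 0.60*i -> [-5.24, -4.64, -4.04, -3.44, -2.84]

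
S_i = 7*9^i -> [7, 63, 567, 5103, 45927]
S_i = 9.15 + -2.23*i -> [9.15, 6.92, 4.69, 2.46, 0.23]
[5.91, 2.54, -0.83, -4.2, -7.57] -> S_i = 5.91 + -3.37*i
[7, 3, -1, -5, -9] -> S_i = 7 + -4*i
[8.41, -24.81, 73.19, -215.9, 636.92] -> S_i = 8.41*(-2.95)^i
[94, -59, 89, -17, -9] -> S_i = Random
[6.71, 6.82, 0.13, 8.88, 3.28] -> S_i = Random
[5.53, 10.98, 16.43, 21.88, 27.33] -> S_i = 5.53 + 5.45*i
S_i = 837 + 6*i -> [837, 843, 849, 855, 861]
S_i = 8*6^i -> [8, 48, 288, 1728, 10368]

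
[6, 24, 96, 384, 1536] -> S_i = 6*4^i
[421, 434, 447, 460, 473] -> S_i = 421 + 13*i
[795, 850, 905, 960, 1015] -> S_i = 795 + 55*i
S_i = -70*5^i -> [-70, -350, -1750, -8750, -43750]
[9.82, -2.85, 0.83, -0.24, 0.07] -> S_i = 9.82*(-0.29)^i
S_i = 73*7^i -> [73, 511, 3577, 25039, 175273]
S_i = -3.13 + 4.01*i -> [-3.13, 0.88, 4.89, 8.9, 12.91]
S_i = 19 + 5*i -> [19, 24, 29, 34, 39]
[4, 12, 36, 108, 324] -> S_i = 4*3^i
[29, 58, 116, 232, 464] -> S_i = 29*2^i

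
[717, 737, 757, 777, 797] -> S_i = 717 + 20*i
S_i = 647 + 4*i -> [647, 651, 655, 659, 663]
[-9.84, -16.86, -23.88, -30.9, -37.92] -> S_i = -9.84 + -7.02*i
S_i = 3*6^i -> [3, 18, 108, 648, 3888]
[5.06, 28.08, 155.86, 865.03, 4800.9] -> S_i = 5.06*5.55^i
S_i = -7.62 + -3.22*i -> [-7.62, -10.84, -14.06, -17.28, -20.5]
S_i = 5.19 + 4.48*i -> [5.19, 9.67, 14.15, 18.63, 23.11]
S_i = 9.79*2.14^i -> [9.79, 20.95, 44.83, 95.95, 205.32]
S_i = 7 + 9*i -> [7, 16, 25, 34, 43]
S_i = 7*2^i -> [7, 14, 28, 56, 112]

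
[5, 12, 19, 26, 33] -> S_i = 5 + 7*i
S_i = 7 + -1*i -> [7, 6, 5, 4, 3]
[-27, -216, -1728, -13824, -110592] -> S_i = -27*8^i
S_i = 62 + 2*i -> [62, 64, 66, 68, 70]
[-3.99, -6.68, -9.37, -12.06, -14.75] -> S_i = -3.99 + -2.69*i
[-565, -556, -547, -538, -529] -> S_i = -565 + 9*i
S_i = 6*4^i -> [6, 24, 96, 384, 1536]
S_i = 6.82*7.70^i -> [6.82, 52.51, 404.36, 3113.56, 23974.37]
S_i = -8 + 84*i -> [-8, 76, 160, 244, 328]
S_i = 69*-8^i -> [69, -552, 4416, -35328, 282624]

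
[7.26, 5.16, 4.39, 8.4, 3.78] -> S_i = Random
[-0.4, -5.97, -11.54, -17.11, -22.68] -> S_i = -0.40 + -5.57*i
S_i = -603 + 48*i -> [-603, -555, -507, -459, -411]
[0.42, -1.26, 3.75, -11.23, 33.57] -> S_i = 0.42*(-2.99)^i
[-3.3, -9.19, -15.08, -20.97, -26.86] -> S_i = -3.30 + -5.89*i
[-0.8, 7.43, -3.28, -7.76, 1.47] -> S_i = Random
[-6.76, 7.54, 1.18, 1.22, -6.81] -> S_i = Random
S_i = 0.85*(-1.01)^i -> [0.85, -0.86, 0.87, -0.88, 0.88]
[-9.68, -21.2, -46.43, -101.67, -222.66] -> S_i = -9.68*2.19^i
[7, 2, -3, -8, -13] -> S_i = 7 + -5*i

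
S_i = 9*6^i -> [9, 54, 324, 1944, 11664]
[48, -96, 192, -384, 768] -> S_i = 48*-2^i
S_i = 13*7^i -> [13, 91, 637, 4459, 31213]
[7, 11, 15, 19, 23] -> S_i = 7 + 4*i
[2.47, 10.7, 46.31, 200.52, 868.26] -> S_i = 2.47*4.33^i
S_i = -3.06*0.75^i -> [-3.06, -2.3, -1.72, -1.29, -0.97]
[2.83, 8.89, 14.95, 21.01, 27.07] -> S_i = 2.83 + 6.06*i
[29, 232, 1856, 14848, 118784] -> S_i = 29*8^i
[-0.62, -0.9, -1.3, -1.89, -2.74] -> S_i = -0.62*1.45^i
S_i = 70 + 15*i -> [70, 85, 100, 115, 130]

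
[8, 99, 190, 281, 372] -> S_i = 8 + 91*i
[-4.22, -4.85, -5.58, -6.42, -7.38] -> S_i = -4.22*1.15^i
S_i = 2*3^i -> [2, 6, 18, 54, 162]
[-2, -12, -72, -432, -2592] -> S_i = -2*6^i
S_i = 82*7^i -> [82, 574, 4018, 28126, 196882]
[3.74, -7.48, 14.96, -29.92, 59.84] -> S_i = 3.74*(-2.00)^i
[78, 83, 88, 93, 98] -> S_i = 78 + 5*i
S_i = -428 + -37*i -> [-428, -465, -502, -539, -576]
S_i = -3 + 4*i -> [-3, 1, 5, 9, 13]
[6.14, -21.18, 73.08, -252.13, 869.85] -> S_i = 6.14*(-3.45)^i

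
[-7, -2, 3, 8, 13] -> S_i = -7 + 5*i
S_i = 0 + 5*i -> [0, 5, 10, 15, 20]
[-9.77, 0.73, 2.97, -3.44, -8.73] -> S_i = Random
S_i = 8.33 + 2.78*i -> [8.33, 11.11, 13.89, 16.67, 19.45]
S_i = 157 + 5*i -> [157, 162, 167, 172, 177]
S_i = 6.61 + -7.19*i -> [6.61, -0.58, -7.77, -14.96, -22.15]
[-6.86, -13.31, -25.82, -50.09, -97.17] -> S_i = -6.86*1.94^i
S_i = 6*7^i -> [6, 42, 294, 2058, 14406]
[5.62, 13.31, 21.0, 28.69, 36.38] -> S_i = 5.62 + 7.69*i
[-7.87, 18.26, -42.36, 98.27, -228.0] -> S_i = -7.87*(-2.32)^i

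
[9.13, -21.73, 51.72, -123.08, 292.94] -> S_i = 9.13*(-2.38)^i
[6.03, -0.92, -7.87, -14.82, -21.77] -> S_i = 6.03 + -6.95*i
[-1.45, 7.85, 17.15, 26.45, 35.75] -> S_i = -1.45 + 9.30*i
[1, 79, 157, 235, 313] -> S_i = 1 + 78*i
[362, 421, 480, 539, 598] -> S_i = 362 + 59*i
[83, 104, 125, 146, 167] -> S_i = 83 + 21*i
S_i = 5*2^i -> [5, 10, 20, 40, 80]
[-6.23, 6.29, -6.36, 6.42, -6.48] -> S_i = -6.23*(-1.01)^i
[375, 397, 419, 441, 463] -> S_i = 375 + 22*i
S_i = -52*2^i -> [-52, -104, -208, -416, -832]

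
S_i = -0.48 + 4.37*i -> [-0.48, 3.89, 8.26, 12.63, 17.0]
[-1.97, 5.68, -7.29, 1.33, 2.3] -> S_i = Random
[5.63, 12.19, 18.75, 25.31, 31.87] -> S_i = 5.63 + 6.56*i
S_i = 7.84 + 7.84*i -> [7.84, 15.68, 23.52, 31.36, 39.2]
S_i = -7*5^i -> [-7, -35, -175, -875, -4375]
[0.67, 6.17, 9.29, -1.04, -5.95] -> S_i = Random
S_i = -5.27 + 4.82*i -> [-5.27, -0.45, 4.37, 9.19, 14.01]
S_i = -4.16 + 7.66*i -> [-4.16, 3.5, 11.16, 18.82, 26.48]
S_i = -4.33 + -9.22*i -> [-4.33, -13.55, -22.77, -31.99, -41.21]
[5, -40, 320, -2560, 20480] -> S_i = 5*-8^i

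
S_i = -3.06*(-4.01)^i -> [-3.06, 12.27, -49.21, 197.31, -791.22]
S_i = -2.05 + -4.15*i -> [-2.05, -6.2, -10.35, -14.5, -18.65]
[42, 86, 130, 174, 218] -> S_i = 42 + 44*i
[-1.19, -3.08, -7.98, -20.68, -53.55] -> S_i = -1.19*2.59^i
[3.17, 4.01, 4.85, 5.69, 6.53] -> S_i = 3.17 + 0.84*i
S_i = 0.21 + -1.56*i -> [0.21, -1.35, -2.91, -4.47, -6.03]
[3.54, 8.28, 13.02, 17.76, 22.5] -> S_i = 3.54 + 4.74*i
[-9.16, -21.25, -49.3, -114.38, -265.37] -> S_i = -9.16*2.32^i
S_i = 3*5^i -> [3, 15, 75, 375, 1875]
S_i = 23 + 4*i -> [23, 27, 31, 35, 39]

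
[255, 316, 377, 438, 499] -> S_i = 255 + 61*i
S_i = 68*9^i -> [68, 612, 5508, 49572, 446148]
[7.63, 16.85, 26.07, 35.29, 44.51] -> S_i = 7.63 + 9.22*i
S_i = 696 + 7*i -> [696, 703, 710, 717, 724]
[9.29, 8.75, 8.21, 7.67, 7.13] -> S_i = 9.29 + -0.54*i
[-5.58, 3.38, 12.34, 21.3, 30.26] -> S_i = -5.58 + 8.96*i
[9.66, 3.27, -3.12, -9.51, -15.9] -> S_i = 9.66 + -6.39*i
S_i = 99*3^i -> [99, 297, 891, 2673, 8019]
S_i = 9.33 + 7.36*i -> [9.33, 16.69, 24.05, 31.41, 38.77]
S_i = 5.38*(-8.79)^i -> [5.38, -47.29, 415.68, -3653.83, 32117.21]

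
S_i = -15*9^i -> [-15, -135, -1215, -10935, -98415]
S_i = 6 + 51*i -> [6, 57, 108, 159, 210]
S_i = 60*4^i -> [60, 240, 960, 3840, 15360]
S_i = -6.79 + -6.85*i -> [-6.79, -13.64, -20.49, -27.34, -34.19]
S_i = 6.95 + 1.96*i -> [6.95, 8.91, 10.87, 12.83, 14.79]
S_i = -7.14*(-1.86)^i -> [-7.14, 13.28, -24.7, 45.94, -85.46]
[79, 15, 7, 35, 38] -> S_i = Random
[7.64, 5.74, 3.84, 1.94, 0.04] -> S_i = 7.64 + -1.90*i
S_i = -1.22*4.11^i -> [-1.22, -5.01, -20.61, -84.7, -348.12]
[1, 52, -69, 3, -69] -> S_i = Random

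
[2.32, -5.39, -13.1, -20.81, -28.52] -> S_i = 2.32 + -7.71*i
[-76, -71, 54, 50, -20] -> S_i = Random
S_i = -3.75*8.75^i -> [-3.75, -32.81, -287.11, -2512.21, -21981.81]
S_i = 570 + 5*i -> [570, 575, 580, 585, 590]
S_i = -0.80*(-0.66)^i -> [-0.8, 0.53, -0.35, 0.23, -0.15]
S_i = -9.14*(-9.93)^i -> [-9.14, 90.76, -901.25, 8949.4, -88867.55]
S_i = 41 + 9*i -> [41, 50, 59, 68, 77]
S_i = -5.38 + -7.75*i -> [-5.38, -13.13, -20.88, -28.63, -36.38]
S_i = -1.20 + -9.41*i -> [-1.2, -10.61, -20.02, -29.43, -38.84]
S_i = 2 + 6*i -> [2, 8, 14, 20, 26]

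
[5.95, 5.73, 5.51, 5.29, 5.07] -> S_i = 5.95 + -0.22*i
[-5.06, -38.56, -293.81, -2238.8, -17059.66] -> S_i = -5.06*7.62^i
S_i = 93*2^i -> [93, 186, 372, 744, 1488]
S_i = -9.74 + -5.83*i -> [-9.74, -15.57, -21.4, -27.23, -33.06]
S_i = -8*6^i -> [-8, -48, -288, -1728, -10368]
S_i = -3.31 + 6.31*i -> [-3.31, 3.0, 9.31, 15.62, 21.93]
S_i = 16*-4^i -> [16, -64, 256, -1024, 4096]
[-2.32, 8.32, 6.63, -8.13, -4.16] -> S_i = Random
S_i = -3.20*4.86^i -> [-3.2, -15.55, -75.58, -367.33, -1785.23]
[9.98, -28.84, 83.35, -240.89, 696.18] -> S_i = 9.98*(-2.89)^i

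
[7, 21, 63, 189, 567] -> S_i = 7*3^i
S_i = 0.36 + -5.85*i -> [0.36, -5.49, -11.34, -17.19, -23.04]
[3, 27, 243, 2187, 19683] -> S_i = 3*9^i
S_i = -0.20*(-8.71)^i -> [-0.2, 1.74, -15.17, 132.16, -1151.07]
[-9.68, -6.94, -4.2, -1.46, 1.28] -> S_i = -9.68 + 2.74*i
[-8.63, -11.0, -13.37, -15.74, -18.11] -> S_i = -8.63 + -2.37*i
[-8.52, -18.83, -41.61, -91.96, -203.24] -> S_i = -8.52*2.21^i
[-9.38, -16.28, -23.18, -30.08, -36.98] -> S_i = -9.38 + -6.90*i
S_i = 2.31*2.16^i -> [2.31, 4.99, 10.78, 23.28, 50.28]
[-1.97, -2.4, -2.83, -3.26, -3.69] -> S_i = -1.97 + -0.43*i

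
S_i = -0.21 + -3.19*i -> [-0.21, -3.4, -6.59, -9.78, -12.97]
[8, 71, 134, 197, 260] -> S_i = 8 + 63*i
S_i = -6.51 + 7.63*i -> [-6.51, 1.12, 8.75, 16.38, 24.01]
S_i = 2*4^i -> [2, 8, 32, 128, 512]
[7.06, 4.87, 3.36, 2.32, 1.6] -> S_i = 7.06*0.69^i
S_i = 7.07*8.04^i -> [7.07, 56.84, 457.02, 3674.41, 29542.25]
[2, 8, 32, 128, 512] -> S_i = 2*4^i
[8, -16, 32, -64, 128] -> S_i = 8*-2^i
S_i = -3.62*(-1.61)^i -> [-3.62, 5.83, -9.38, 15.11, -24.32]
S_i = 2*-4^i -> [2, -8, 32, -128, 512]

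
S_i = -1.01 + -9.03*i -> [-1.01, -10.04, -19.07, -28.1, -37.13]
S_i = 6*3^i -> [6, 18, 54, 162, 486]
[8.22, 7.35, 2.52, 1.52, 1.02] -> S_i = Random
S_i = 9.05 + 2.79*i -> [9.05, 11.84, 14.63, 17.42, 20.21]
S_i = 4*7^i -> [4, 28, 196, 1372, 9604]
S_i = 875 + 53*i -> [875, 928, 981, 1034, 1087]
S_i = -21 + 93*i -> [-21, 72, 165, 258, 351]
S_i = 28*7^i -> [28, 196, 1372, 9604, 67228]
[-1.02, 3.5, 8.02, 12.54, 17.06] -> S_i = -1.02 + 4.52*i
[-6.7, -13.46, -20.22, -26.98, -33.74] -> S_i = -6.70 + -6.76*i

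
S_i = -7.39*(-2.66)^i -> [-7.39, 19.66, -52.29, 139.09, -369.97]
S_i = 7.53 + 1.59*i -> [7.53, 9.12, 10.71, 12.3, 13.89]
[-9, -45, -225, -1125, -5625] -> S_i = -9*5^i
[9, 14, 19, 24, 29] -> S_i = 9 + 5*i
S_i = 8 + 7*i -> [8, 15, 22, 29, 36]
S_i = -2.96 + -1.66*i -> [-2.96, -4.62, -6.28, -7.94, -9.6]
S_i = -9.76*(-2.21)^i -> [-9.76, 21.57, -47.67, 105.35, -232.82]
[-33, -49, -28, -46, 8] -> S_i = Random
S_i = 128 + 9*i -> [128, 137, 146, 155, 164]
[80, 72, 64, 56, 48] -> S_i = 80 + -8*i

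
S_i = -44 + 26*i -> [-44, -18, 8, 34, 60]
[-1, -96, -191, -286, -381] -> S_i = -1 + -95*i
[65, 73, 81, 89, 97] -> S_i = 65 + 8*i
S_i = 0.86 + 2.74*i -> [0.86, 3.6, 6.34, 9.08, 11.82]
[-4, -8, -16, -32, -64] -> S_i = -4*2^i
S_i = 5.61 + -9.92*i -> [5.61, -4.31, -14.23, -24.15, -34.07]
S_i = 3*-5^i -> [3, -15, 75, -375, 1875]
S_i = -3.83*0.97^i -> [-3.83, -3.72, -3.6, -3.5, -3.39]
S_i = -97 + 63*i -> [-97, -34, 29, 92, 155]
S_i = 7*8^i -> [7, 56, 448, 3584, 28672]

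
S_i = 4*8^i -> [4, 32, 256, 2048, 16384]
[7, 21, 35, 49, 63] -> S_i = 7 + 14*i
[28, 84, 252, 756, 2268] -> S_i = 28*3^i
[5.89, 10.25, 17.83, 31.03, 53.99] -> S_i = 5.89*1.74^i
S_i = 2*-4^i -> [2, -8, 32, -128, 512]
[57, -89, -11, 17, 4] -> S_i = Random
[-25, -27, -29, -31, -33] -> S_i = -25 + -2*i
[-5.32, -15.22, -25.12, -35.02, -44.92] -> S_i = -5.32 + -9.90*i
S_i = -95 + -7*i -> [-95, -102, -109, -116, -123]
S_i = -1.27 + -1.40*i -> [-1.27, -2.67, -4.07, -5.47, -6.87]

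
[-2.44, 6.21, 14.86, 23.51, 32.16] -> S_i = -2.44 + 8.65*i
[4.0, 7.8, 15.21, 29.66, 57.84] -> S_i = 4.00*1.95^i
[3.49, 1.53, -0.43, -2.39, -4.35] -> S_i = 3.49 + -1.96*i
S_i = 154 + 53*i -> [154, 207, 260, 313, 366]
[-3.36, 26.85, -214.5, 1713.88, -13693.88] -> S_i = -3.36*(-7.99)^i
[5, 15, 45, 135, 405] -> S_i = 5*3^i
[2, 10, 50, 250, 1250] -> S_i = 2*5^i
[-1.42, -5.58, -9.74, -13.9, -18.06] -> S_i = -1.42 + -4.16*i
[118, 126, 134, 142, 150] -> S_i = 118 + 8*i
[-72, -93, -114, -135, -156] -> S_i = -72 + -21*i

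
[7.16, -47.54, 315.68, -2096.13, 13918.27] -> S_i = 7.16*(-6.64)^i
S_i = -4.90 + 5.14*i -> [-4.9, 0.24, 5.38, 10.52, 15.66]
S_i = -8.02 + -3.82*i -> [-8.02, -11.84, -15.66, -19.48, -23.3]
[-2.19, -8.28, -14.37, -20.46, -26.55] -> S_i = -2.19 + -6.09*i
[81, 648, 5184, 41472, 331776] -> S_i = 81*8^i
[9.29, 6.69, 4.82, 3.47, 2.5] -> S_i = 9.29*0.72^i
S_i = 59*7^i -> [59, 413, 2891, 20237, 141659]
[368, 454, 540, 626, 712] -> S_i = 368 + 86*i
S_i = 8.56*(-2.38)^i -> [8.56, -20.37, 48.49, -115.4, 274.65]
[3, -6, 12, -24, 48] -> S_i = 3*-2^i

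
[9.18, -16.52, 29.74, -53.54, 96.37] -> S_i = 9.18*(-1.80)^i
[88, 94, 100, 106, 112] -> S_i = 88 + 6*i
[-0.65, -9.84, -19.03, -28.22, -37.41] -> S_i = -0.65 + -9.19*i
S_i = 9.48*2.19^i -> [9.48, 20.76, 45.47, 99.57, 218.06]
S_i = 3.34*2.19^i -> [3.34, 7.31, 16.02, 35.08, 76.83]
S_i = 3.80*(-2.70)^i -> [3.8, -10.26, 27.7, -74.8, 201.95]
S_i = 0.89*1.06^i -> [0.89, 0.94, 1.0, 1.06, 1.12]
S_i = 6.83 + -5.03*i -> [6.83, 1.8, -3.23, -8.26, -13.29]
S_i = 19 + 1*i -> [19, 20, 21, 22, 23]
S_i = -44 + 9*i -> [-44, -35, -26, -17, -8]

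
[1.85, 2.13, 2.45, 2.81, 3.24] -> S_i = 1.85*1.15^i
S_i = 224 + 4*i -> [224, 228, 232, 236, 240]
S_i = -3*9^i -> [-3, -27, -243, -2187, -19683]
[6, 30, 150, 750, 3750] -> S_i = 6*5^i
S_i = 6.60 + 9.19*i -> [6.6, 15.79, 24.98, 34.17, 43.36]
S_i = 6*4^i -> [6, 24, 96, 384, 1536]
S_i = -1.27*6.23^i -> [-1.27, -7.91, -49.29, -307.09, -1913.18]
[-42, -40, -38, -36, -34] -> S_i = -42 + 2*i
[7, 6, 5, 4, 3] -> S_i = 7 + -1*i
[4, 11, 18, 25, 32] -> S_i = 4 + 7*i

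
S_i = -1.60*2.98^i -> [-1.6, -4.77, -14.21, -42.34, -126.18]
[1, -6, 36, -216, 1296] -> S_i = 1*-6^i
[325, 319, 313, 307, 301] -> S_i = 325 + -6*i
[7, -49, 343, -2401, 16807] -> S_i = 7*-7^i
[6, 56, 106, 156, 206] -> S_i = 6 + 50*i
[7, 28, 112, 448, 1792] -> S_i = 7*4^i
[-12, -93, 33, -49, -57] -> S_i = Random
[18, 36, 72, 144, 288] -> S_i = 18*2^i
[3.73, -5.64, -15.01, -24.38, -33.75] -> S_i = 3.73 + -9.37*i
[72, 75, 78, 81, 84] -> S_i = 72 + 3*i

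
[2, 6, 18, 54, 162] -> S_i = 2*3^i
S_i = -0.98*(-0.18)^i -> [-0.98, 0.18, -0.03, 0.01, -0.0]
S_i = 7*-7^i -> [7, -49, 343, -2401, 16807]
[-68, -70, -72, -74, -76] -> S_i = -68 + -2*i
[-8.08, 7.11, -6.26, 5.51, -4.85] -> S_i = -8.08*(-0.88)^i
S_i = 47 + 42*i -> [47, 89, 131, 173, 215]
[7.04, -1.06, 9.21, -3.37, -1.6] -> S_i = Random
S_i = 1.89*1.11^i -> [1.89, 2.1, 2.33, 2.58, 2.87]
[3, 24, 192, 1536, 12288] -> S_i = 3*8^i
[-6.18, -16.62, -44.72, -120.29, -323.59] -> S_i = -6.18*2.69^i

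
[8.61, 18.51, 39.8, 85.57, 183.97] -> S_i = 8.61*2.15^i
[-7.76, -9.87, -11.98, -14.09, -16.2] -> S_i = -7.76 + -2.11*i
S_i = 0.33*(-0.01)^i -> [0.33, -0.0, 0.0, -0.0, 0.0]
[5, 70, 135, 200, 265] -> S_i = 5 + 65*i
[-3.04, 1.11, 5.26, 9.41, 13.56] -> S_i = -3.04 + 4.15*i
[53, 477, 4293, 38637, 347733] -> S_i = 53*9^i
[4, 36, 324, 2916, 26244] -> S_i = 4*9^i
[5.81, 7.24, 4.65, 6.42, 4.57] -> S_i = Random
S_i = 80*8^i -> [80, 640, 5120, 40960, 327680]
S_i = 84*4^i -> [84, 336, 1344, 5376, 21504]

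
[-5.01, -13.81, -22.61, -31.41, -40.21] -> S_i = -5.01 + -8.80*i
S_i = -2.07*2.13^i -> [-2.07, -4.41, -9.39, -20.0, -42.61]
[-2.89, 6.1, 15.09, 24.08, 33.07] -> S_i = -2.89 + 8.99*i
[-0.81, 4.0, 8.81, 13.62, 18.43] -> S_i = -0.81 + 4.81*i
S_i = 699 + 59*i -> [699, 758, 817, 876, 935]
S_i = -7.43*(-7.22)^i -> [-7.43, 53.64, -387.31, 2796.41, -20190.06]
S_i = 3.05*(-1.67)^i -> [3.05, -5.09, 8.51, -14.21, 23.72]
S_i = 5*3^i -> [5, 15, 45, 135, 405]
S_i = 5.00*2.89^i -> [5.0, 14.45, 41.76, 120.69, 348.79]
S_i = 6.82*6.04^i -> [6.82, 41.19, 248.8, 1502.78, 9076.79]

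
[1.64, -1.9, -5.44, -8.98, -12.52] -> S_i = 1.64 + -3.54*i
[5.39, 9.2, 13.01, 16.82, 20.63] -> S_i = 5.39 + 3.81*i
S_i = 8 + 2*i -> [8, 10, 12, 14, 16]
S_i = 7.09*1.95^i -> [7.09, 13.83, 26.96, 52.57, 102.51]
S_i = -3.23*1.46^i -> [-3.23, -4.72, -6.89, -10.05, -14.68]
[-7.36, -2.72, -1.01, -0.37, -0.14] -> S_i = -7.36*0.37^i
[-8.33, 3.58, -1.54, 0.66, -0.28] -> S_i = -8.33*(-0.43)^i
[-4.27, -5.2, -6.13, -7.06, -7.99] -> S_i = -4.27 + -0.93*i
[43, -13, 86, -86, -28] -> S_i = Random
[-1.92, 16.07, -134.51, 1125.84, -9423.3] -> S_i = -1.92*(-8.37)^i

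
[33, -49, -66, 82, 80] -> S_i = Random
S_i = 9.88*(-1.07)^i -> [9.88, -10.57, 11.31, -12.1, 12.95]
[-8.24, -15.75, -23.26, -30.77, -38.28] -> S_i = -8.24 + -7.51*i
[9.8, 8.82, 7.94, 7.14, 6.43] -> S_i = 9.80*0.90^i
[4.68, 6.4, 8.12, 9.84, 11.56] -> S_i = 4.68 + 1.72*i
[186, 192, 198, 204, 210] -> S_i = 186 + 6*i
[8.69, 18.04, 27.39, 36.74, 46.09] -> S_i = 8.69 + 9.35*i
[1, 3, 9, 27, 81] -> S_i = 1*3^i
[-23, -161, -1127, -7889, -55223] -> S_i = -23*7^i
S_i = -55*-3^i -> [-55, 165, -495, 1485, -4455]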